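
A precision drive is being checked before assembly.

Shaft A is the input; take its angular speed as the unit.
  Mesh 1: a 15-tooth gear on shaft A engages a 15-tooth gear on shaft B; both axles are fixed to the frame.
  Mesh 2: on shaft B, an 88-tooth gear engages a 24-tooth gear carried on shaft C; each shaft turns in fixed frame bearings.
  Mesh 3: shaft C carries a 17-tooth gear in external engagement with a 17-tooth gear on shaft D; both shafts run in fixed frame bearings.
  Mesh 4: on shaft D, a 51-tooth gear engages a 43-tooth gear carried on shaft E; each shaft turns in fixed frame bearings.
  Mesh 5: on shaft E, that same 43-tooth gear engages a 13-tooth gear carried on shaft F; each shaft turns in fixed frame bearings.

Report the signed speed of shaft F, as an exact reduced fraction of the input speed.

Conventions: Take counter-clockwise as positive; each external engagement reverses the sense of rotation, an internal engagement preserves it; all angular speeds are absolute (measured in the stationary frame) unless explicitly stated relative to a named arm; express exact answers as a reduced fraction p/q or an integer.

5-mesh fixed-axis compound train (all bearings frame-fixed)
mesh 1 [15T→15T]: |ω|/ω_in = 1×15/15 = 1, sense flips to −
mesh 2 [88T→24T]: |ω|/ω_in = 1×88/24 = 11/3, sense flips to +
mesh 3 [17T→17T]: |ω|/ω_in = (11/3)×17/17 = 11/3, sense flips to −
mesh 4 [51T→43T]: |ω|/ω_in = (11/3)×51/43 = 187/43, sense flips to +
mesh 5 [43T→13T]: |ω|/ω_in = (187/43)×43/13 = 187/13, sense flips to −
signed output speed (× input speed) = -187/13

-187/13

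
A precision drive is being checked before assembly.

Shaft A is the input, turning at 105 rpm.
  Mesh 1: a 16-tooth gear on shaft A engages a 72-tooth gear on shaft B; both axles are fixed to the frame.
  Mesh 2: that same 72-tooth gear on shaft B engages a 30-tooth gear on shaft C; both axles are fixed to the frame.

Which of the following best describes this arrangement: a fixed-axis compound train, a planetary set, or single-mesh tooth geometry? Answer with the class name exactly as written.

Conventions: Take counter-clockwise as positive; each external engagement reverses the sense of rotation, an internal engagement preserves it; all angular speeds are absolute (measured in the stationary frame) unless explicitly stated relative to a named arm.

fixed-axis compound train

2-mesh fixed-axis compound train (all bearings frame-fixed)
classification: fixed-axis compound train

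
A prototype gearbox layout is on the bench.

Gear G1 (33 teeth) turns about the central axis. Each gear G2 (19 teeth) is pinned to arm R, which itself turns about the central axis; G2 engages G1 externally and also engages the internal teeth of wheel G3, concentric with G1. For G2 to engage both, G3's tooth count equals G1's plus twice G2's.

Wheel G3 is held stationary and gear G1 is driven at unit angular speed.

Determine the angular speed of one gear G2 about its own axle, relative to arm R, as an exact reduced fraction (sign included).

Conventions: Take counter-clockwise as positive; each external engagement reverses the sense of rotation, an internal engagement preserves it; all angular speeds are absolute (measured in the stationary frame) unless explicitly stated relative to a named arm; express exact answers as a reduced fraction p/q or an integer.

class = planetary set [G3 = 33+2·19 = 71; Willis about the carrier]
ring teeth: 33 + 2·19 = 71
33(ω_sun−ω_arm) = −71(ω_ring−ω_arm),  ω_ring = 0, ω_sun = 1
33(1−ω_arm) = −71(0−ω_arm)  ⇒  104·ω_arm = 33  ⇒  ω_arm = 33/104
sun–planet mesh: 33·(1−33/104) = −19·(ω_p−ω_arm)  ⇒  ω_p−ω_arm = -2343/1976
exact speed ratio = -2343/1976

-2343/1976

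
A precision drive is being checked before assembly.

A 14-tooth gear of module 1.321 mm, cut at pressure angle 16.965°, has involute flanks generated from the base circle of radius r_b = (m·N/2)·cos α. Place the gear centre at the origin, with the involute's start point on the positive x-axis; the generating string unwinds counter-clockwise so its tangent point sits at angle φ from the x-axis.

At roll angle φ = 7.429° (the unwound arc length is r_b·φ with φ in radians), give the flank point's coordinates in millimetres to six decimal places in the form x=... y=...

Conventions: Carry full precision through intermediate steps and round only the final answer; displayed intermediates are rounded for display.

class = single-mesh tooth geometry [base-circle involute, m = 1.321, 14T]
pitch radius r_p = m·N/2 = 1.321·14/2 = 9.247000
base radius r_b = r_p·cos α = 9.247000·cos 16.965° = 8.844600
roll angle φ = 7.429° = 0.12966051 rad
x = r_b·(cos φ + φ·sin φ) = 8.918635
y = r_b·(sin φ − φ·cos φ) = 0.006416

x=8.918635 y=0.006416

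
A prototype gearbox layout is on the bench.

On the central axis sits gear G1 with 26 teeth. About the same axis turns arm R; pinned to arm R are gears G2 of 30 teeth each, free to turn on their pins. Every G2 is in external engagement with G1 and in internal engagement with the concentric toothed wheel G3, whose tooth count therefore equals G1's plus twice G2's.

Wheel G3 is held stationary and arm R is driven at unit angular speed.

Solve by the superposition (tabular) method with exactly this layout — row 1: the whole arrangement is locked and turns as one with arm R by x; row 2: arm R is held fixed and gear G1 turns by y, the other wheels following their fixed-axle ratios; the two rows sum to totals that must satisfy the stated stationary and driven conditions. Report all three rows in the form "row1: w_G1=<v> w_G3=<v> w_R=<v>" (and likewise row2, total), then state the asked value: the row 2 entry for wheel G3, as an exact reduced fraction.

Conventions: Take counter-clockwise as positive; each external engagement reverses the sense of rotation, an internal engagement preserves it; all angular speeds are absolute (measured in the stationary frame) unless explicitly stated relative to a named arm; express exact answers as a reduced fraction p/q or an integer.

row1: w_G1=1 w_G3=1 w_R=1
row2: w_G1=43/13 w_G3=-1 w_R=0
total: w_G1=56/13 w_G3=0 w_R=1
asked value: -1

recognized (axles ride arm R): planetary set, 26/30/86 teeth
row 1: whole set turns with the arm by x
row 2 — arm fixed, fixed-axis ratios: sun y, ring −(26/86)·y, arm 0
boundary: total ω_ring = x − (26/86)·y = 0 and total ω_arm = x = 1  ⇒  y = 43/13, x = 1
row 2 ring = −(26/86)·43/13 = -1
totals (row 1 + row 2): sun 1 + 43/13 = 56/13, ring 1 + (-1) = 0, arm 1 + 0 = 1
asked cell (row2, ring) = -1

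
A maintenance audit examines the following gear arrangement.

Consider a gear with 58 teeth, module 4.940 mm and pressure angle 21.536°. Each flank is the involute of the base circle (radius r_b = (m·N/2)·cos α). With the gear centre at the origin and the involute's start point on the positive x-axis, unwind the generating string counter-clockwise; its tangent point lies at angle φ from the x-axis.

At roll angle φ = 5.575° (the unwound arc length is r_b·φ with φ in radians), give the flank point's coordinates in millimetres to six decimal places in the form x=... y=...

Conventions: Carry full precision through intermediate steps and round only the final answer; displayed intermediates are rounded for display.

x=133.887939 y=0.040882

recognized (one wheel, involute flank): single-mesh tooth geometry, m = 4.940, N = 58
pitch radius r_p = m·N/2 = 4.940·58/2 = 143.260000
base radius r_b = r_p·cos α = 143.260000·cos 21.536° = 133.258605
roll angle φ = 5.575° = 0.09730211 rad
x = r_b·(cos φ + φ·sin φ) = 133.887939
y = r_b·(sin φ − φ·cos φ) = 0.040882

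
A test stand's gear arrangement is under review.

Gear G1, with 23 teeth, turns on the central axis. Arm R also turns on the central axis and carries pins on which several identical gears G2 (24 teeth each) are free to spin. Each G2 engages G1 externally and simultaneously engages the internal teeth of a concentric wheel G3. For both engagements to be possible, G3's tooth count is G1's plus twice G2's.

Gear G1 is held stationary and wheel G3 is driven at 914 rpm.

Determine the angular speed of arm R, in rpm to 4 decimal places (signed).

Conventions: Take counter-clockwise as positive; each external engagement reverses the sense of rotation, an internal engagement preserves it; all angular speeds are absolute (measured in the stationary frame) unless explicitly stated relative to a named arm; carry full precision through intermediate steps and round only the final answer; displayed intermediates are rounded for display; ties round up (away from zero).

+690.3617 rpm

recognized (axles ride arm R): planetary set, 23/24/71 teeth
normalise by the input: solve with ω_ring = 1, then scale by 914 rpm
ring teeth: 23 + 2·24 = 71
23(ω_sun−ω_arm) = −71(ω_ring−ω_arm),  ω_sun = 0, ω_ring = 1
23(0−ω_arm) = −71(1−ω_arm)  ⇒  94·ω_arm = 71  ⇒  ω_arm = 71/94
scale: ω_arm = 71/94 × 914 rpm = +690.3617 rpm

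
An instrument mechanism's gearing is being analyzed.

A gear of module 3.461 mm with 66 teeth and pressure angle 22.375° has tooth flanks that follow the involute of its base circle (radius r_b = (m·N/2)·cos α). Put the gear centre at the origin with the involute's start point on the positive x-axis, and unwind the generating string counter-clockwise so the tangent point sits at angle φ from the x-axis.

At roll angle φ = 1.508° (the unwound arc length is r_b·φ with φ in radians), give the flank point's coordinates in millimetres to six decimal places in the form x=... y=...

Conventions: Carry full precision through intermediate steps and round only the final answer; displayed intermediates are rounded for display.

x=105.650731 y=0.000642

single-mesh involute tooth geometry (66T wheel at module 3.461)
pitch radius r_p = m·N/2 = 3.461·66/2 = 114.213000
base radius r_b = r_p·cos α = 114.213000·cos 22.375° = 105.614157
roll angle φ = 1.508° = 0.02631957 rad
x = r_b·(cos φ + φ·sin φ) = 105.650731
y = r_b·(sin φ − φ·cos φ) = 0.000642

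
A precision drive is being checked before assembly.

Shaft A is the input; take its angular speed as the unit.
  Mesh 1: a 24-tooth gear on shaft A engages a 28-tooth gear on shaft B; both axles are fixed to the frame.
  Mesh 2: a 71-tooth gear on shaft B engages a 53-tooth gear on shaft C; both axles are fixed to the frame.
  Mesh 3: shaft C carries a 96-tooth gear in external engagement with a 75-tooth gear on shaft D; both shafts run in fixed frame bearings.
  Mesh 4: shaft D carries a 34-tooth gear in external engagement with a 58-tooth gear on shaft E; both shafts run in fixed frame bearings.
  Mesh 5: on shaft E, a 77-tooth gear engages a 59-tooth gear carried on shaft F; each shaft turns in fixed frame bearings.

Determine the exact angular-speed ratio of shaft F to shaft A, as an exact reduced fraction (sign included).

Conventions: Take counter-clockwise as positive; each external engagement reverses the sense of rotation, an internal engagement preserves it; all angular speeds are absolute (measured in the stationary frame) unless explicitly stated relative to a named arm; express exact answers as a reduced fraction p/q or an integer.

-2549184/2267075

class = fixed-axis compound train [5 meshes; 5 ratios multiply, 5 sense flips]
mesh 1 [24T→28T]: running ratio 6/7, sense −
mesh 2 [71T→53T]: running ratio 426/371, sense +
mesh 3 [96T→75T]: running ratio 13632/9275, sense −
mesh 4 [34T→58T]: running ratio 231744/268975, sense +
mesh 5 [77T→59T]: running ratio 2549184/2267075, sense −
ω_out/ω_in = -2549184/2267075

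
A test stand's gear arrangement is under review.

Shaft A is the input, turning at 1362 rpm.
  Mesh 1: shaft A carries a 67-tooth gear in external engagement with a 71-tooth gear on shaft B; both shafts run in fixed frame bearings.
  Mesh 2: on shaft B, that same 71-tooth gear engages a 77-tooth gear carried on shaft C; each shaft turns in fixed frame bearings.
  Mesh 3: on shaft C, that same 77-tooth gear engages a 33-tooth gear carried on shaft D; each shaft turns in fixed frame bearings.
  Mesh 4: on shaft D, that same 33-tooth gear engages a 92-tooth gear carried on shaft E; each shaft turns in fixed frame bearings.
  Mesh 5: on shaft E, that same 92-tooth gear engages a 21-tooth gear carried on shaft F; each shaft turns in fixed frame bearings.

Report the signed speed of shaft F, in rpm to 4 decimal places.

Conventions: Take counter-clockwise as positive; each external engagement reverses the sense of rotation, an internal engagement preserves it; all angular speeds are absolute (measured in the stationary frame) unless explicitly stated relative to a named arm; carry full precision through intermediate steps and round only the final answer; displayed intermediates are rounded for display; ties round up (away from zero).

class = fixed-axis compound train [5 meshes; 5 ratios multiply, 5 sense flips]
mesh 1 [67T→71T]: ω = 1362.0000×67/71 = 1285.2676 rpm, sense flips to −
mesh 2 [71T→77T]: ω = 1285.2676×71/77 = 1185.1169 rpm, sense flips to +
mesh 3 [77T→33T]: ω = 1185.1169×77/33 = 2765.2727 rpm, sense flips to −
mesh 4 [33T→92T]: ω = 2765.2727×33/92 = 991.8913 rpm, sense flips to +
mesh 5 [92T→21T]: ω = 991.8913×92/21 = 4345.4286 rpm, sense flips to −
signed output speed = -4345.4286 rpm

-4345.4286 rpm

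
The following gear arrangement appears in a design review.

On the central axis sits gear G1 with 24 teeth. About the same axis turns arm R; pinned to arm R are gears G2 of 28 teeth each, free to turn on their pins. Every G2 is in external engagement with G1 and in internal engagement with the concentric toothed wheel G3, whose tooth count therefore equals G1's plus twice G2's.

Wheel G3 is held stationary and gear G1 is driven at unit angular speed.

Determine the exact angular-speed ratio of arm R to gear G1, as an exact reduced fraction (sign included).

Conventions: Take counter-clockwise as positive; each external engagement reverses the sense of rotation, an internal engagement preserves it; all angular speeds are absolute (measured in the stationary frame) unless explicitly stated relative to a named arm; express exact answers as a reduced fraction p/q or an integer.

3/13

class = planetary set [G3 = 24+2·28 = 80; Willis about the carrier]
ring teeth: 24 + 2·28 = 80
24(ω_sun−ω_arm) = −80(ω_ring−ω_arm),  ω_ring = 0, ω_sun = 1
24(1−ω_arm) = −80(0−ω_arm)  ⇒  104·ω_arm = 24  ⇒  ω_arm = 3/13
ω_out/ω_in = 3/13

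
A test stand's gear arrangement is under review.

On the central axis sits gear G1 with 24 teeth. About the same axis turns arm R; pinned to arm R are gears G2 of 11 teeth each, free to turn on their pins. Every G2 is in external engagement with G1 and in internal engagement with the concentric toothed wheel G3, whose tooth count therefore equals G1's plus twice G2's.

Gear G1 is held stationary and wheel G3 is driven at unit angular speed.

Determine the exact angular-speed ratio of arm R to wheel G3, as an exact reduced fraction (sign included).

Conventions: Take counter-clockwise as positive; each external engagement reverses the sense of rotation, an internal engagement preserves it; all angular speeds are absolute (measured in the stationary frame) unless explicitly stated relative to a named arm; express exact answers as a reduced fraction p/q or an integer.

23/35

topology: planetary set — G1 24T / G2 11T / G3 46T, arm = carrier (Willis)
ring teeth: 24 + 2·11 = 46
24(ω_sun−ω_arm) = −46(ω_ring−ω_arm),  ω_sun = 0, ω_ring = 1
24(0−ω_arm) = −46(1−ω_arm)  ⇒  70·ω_arm = 46  ⇒  ω_arm = 23/35
ω_out/ω_in = 23/35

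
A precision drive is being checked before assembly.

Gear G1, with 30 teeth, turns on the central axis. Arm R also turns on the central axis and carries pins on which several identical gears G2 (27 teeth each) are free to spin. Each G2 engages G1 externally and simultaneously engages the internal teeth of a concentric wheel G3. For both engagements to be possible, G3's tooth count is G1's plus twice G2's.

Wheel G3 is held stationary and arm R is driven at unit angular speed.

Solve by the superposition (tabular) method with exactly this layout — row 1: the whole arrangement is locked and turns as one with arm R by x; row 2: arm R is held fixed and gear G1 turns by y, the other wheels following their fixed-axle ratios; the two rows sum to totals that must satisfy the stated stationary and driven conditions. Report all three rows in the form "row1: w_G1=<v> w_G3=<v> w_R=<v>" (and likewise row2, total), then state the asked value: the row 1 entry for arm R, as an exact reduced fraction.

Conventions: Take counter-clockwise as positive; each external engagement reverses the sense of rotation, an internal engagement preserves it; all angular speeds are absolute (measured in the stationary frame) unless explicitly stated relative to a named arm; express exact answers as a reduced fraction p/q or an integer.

class = planetary set [G3 = 30+2·27 = 84; Willis about the carrier]
row 1: whole set turns with the arm by x
row 2 (arm held, sun turns y): ω_ring = −(30/84)·y, ω_arm = 0
boundary: total ω_ring = x − (30/84)·y = 0 and total ω_arm = x = 1  ⇒  y = 14/5, x = 1
row 2 ring = −(30/84)·14/5 = -1
totals (row 1 + row 2): sun 1 + 14/5 = 19/5, ring 1 + (-1) = 0, arm 1 + 0 = 1
asked cell (row1, arm) = 1

row1: w_G1=1 w_G3=1 w_R=1
row2: w_G1=14/5 w_G3=-1 w_R=0
total: w_G1=19/5 w_G3=0 w_R=1
asked value: 1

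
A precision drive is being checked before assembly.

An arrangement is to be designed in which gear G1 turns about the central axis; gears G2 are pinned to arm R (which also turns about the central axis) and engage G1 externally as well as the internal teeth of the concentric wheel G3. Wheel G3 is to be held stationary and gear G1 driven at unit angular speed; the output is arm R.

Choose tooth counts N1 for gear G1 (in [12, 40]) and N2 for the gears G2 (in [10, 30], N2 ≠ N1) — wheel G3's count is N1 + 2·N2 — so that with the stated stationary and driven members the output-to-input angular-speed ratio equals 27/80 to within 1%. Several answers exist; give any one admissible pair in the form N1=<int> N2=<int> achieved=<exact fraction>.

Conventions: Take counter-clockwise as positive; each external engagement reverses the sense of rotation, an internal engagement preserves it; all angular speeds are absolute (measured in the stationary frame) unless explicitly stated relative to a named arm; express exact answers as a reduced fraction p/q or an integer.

topology: planetary set — design target 27/80, arm = carrier (Willis)
Willis with ω_ring = 0: ω_arm/ω_sun = N1/(N1+N3); set equal to 27/80  ⇒  N3/N1 = 1/(27/80) − 1 = 53/27
N3 = N1 + 2·N2  ⇒  N2/N1 = (N3/N1 − 1)/2 = (53/27 − 1)/2 = 13/27
smallest multiple with N1 ≥ 12 and N2 ≥ 10: k = 1  ⇒  N1 = 1·27 = 27, N2 = 1·13 = 13 (N1 ≤ 40, N2 ≤ 30, N2 ≠ N1 ✓), N3 = 27 + 2·13 = 53
check: N1/(N1+N3) with N1 = 27, N3 = 53 gives 27/80; |achieved − target| = 0 ≤ 27/8000 ✓

N1=27 N2=13 achieved=27/80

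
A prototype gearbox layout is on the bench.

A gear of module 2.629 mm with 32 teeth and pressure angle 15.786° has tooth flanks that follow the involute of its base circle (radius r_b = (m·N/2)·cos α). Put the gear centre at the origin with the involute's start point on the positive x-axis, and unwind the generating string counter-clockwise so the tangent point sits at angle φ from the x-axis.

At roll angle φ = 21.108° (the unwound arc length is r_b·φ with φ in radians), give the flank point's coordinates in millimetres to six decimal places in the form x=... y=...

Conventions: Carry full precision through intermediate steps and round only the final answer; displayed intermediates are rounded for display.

class = single-mesh tooth geometry [base-circle involute, m = 2.629, 32T]
pitch radius r_p = m·N/2 = 2.629·32/2 = 42.064000
base radius r_b = r_p·cos α = 42.064000·cos 15.786° = 40.477535
roll angle φ = 21.108° = 0.36840410 rad
x = r_b·(cos φ + φ·sin φ) = 43.131872
y = r_b·(sin φ − φ·cos φ) = 0.665519

x=43.131872 y=0.665519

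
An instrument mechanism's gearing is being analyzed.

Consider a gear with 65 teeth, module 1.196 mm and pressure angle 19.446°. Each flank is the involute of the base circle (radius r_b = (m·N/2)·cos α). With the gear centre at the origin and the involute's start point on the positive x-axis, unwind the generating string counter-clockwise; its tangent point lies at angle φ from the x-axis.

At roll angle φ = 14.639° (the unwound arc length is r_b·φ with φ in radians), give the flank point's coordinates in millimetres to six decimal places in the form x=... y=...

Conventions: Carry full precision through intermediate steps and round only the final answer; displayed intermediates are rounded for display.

recognized (one wheel, involute flank): single-mesh tooth geometry, m = 1.196, N = 65
pitch radius r_p = m·N/2 = 1.196·65/2 = 38.870000
base radius r_b = r_p·cos α = 38.870000·cos 19.446° = 36.652687
roll angle φ = 14.639° = 0.25549875 rad
x = r_b·(cos φ + φ·sin φ) = 37.829570
y = r_b·(sin φ − φ·cos φ) = 0.202448

x=37.829570 y=0.202448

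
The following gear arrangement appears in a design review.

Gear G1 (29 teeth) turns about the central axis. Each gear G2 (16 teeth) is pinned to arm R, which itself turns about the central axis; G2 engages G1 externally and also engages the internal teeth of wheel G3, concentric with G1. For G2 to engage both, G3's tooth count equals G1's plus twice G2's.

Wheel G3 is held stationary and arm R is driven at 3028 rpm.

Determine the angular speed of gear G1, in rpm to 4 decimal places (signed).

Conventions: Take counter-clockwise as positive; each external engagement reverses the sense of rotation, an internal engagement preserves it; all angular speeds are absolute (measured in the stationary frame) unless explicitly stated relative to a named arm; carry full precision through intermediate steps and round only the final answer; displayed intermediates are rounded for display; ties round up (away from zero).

recognized (axles ride arm R): planetary set, 29/16/61 teeth
normalise by the input: solve with ω_arm = 1, then scale by 3028 rpm
ring teeth: 29 + 2·16 = 61
29(ω_sun−ω_arm) = −61(ω_ring−ω_arm),  ω_ring = 0, ω_arm = 1
ω_sun = 1 − (61/29)(0−1) = 90/29
scale: ω_sun = 90/29 × 3028 rpm = +9397.2414 rpm

+9397.2414 rpm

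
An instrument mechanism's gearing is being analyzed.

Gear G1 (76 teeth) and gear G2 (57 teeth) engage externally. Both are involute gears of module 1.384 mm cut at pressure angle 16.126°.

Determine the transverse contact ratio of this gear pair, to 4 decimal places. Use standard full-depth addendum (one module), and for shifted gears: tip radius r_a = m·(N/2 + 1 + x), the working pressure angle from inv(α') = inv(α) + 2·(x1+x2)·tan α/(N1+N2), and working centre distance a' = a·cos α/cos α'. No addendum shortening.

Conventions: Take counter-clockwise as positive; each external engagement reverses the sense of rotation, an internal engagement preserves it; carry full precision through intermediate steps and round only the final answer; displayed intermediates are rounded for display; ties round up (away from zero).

recognized (one external pair, fixed centres): single-mesh tooth geometry, m = 1.384, N1 = 76, N2 = 57
base radii: r_b1 = 50.522674, r_b2 = 37.892005
tip radii: r_a1 = 53.976000, r_a2 = 40.828000
no profile shift: α' = α, a' = a
action lengths: √(r_a1²−r_b1²) = 18.996526, √(r_a2²−r_b2²) = 15.202681
base pitch p_b = π·m·cos α = 4.176886
CR = (18.996526 + 15.202681 − 92.036000·sin 16.12600°)/4.176886 = 2.067605
contact ratio ≈ 2.0676

2.0676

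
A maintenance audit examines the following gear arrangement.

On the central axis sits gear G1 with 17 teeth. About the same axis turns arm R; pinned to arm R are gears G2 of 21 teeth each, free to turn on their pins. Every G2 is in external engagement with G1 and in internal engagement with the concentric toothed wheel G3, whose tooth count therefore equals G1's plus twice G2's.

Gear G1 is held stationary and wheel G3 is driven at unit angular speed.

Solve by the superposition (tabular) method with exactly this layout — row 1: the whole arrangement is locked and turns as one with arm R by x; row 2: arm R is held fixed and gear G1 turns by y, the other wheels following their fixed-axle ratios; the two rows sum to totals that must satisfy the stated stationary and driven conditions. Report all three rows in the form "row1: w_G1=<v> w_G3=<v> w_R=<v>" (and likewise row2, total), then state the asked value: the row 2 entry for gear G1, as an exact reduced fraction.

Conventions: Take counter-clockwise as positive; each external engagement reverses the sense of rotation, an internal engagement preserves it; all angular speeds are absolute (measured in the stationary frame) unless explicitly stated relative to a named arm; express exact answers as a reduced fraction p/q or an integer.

row1: w_G1=59/76 w_G3=59/76 w_R=59/76
row2: w_G1=-59/76 w_G3=17/76 w_R=0
total: w_G1=0 w_G3=1 w_R=59/76
asked value: -59/76

recognized (axles ride arm R): planetary set, 17/21/59 teeth
row 1 (train locked, turned with arm): all members turn x
row 2 (arm held, sun turns y): ω_ring = −(17/59)·y, ω_arm = 0
boundary: total ω_sun = x + y = 0 and total ω_ring = x − (17/59)·y = 1  ⇒  y = -59/76, x = 59/76
row 2 ring = −(17/59)·(-59/76) = 17/76
totals (row 1 + row 2): sun 59/76 + (-59/76) = 0, ring 59/76 + 17/76 = 1, arm 59/76 + 0 = 59/76
asked cell (row2, sun) = -59/76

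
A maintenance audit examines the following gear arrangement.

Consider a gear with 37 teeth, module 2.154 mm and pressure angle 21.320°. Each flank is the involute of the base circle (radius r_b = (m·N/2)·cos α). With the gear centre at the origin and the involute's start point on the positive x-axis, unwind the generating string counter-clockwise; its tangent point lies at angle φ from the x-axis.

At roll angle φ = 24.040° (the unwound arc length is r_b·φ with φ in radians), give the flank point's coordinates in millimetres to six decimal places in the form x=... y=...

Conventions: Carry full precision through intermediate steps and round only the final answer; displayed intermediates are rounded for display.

topology: single-mesh involute geometry — m = 2.154, N = 37
pitch radius r_p = m·N/2 = 2.154·37/2 = 39.849000
base radius r_b = r_p·cos α = 39.849000·cos 21.320° = 37.121909
roll angle φ = 24.040° = 0.41957715 rad
x = r_b·(cos φ + φ·sin φ) = 40.247062
y = r_b·(sin φ − φ·cos φ) = 0.898007

x=40.247062 y=0.898007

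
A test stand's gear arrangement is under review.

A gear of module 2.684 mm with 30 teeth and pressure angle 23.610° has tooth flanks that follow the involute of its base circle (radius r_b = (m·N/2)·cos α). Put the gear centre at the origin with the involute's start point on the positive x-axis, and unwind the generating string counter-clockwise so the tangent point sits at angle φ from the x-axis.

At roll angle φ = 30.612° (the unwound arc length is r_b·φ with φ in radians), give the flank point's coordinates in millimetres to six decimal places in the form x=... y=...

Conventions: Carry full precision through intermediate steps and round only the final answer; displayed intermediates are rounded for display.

x=41.785337 y=1.822409

single-mesh involute tooth geometry (30T wheel at module 2.684)
pitch radius r_p = m·N/2 = 2.684·30/2 = 40.260000
base radius r_b = r_p·cos α = 40.260000·cos 23.610° = 36.889950
roll angle φ = 30.612° = 0.53428019 rad
x = r_b·(cos φ + φ·sin φ) = 41.785337
y = r_b·(sin φ − φ·cos φ) = 1.822409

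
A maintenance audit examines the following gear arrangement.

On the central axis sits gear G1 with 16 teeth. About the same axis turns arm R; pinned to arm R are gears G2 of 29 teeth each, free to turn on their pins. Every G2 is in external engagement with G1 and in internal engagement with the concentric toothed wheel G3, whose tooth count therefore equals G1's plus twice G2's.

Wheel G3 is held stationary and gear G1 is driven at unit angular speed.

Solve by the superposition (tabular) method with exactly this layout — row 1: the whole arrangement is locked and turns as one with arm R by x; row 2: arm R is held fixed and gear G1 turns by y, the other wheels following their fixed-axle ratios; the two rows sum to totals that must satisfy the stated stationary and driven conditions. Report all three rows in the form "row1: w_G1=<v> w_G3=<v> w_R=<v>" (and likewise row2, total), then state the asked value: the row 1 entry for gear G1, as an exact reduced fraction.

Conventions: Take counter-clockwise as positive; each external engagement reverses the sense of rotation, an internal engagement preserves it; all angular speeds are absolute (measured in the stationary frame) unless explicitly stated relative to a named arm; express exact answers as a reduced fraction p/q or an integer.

row1: w_G1=8/45 w_G3=8/45 w_R=8/45
row2: w_G1=37/45 w_G3=-8/45 w_R=0
total: w_G1=1 w_G3=0 w_R=8/45
asked value: 8/45

recognized (axles ride arm R): planetary set, 16/29/74 teeth
row 1 — lock + rotate with arm: ω_sun = ω_ring = ω_arm = x
row 2 — arm fixed, fixed-axis ratios: sun y, ring −(16/74)·y, arm 0
boundary: total ω_ring = x − (16/74)·y = 0 and total ω_sun = x + y = 1  ⇒  y = 37/45, x = 8/45
row 2 ring = −(16/74)·37/45 = -8/45
totals (row 1 + row 2): sun 8/45 + 37/45 = 1, ring 8/45 + (-8/45) = 0, arm 8/45 + 0 = 8/45
asked cell (row1, sun) = 8/45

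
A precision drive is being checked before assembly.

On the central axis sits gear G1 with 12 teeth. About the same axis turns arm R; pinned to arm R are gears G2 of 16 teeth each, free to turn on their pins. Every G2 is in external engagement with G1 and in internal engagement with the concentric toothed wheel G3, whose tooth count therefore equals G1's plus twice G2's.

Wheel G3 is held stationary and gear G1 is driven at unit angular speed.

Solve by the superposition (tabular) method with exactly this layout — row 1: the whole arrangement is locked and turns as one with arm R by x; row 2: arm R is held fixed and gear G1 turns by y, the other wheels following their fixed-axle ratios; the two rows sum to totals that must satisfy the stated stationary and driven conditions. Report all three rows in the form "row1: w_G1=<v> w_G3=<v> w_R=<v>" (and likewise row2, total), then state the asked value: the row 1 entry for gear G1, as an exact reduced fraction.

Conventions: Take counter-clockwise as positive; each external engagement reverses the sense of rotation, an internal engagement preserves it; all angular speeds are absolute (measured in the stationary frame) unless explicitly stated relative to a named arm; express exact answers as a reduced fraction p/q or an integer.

row1: w_G1=3/14 w_G3=3/14 w_R=3/14
row2: w_G1=11/14 w_G3=-3/14 w_R=0
total: w_G1=1 w_G3=0 w_R=3/14
asked value: 3/14

planetary set (12T centre, 16T on arm, 44T internal) — Willis relation
superposition row 1 [locked train]: every member turns x
row 2 — arm fixed, fixed-axis ratios: sun y, ring −(12/44)·y, arm 0
boundary: total ω_ring = x − (12/44)·y = 0 and total ω_sun = x + y = 1  ⇒  y = 11/14, x = 3/14
row 2 ring = −(12/44)·11/14 = -3/14
totals (row 1 + row 2): sun 3/14 + 11/14 = 1, ring 3/14 + (-3/14) = 0, arm 3/14 + 0 = 3/14
asked cell (row1, sun) = 3/14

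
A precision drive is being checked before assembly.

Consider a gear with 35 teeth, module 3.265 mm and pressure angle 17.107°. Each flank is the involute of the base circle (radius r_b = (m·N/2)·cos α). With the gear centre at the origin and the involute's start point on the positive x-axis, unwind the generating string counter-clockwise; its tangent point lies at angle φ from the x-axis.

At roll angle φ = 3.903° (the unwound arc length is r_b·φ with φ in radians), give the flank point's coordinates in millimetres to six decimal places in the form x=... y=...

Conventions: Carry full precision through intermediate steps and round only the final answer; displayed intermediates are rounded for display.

class = single-mesh tooth geometry [base-circle involute, m = 3.265, 35T]
pitch radius r_p = m·N/2 = 3.265·35/2 = 57.137500
base radius r_b = r_p·cos α = 57.137500·cos 17.107° = 54.609570
roll angle φ = 3.903° = 0.06812020 rad
x = r_b·(cos φ + φ·sin φ) = 54.736128
y = r_b·(sin φ − φ·cos φ) = 0.005751

x=54.736128 y=0.005751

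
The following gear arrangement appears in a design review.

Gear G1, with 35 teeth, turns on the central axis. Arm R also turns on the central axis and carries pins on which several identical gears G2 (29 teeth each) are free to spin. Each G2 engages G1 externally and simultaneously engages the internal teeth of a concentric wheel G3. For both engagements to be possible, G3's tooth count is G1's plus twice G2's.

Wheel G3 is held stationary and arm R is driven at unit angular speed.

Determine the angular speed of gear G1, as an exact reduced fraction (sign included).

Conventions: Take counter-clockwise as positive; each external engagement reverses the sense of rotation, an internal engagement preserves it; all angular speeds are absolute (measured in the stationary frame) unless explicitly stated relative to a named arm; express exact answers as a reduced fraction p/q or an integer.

128/35

topology: planetary set — G1 35T / G2 29T / G3 93T, arm = carrier (Willis)
ring teeth: 35 + 2·29 = 93
35(ω_sun−ω_arm) = −93(ω_ring−ω_arm),  ω_ring = 0, ω_arm = 1
ω_sun = 1 − (93/35)(0−1) = 128/35
exact speed ratio = 128/35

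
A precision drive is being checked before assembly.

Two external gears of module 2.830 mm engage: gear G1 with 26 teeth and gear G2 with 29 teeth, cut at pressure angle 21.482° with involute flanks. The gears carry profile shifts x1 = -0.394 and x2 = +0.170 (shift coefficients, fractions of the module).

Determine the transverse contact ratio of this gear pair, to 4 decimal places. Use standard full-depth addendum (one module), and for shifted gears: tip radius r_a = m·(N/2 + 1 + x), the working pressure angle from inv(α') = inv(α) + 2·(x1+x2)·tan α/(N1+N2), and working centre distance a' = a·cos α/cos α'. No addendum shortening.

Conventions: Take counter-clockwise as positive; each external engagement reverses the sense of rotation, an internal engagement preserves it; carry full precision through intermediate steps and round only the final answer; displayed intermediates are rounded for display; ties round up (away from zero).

1.6327

topology: single-mesh involute geometry — m = 2.830, 26T/29T pair
base radii: r_b1 = 34.234297, r_b2 = 38.184408
tip radii: r_a1 = 38.504980, r_a2 = 44.346100
inv(α') = inv(21.482°) + 2·(-0.394+0.170)·tan α/(26+29) = 0.01541036  ⇒  α' = 20.21628°
a' = a·cos α / cos α' = 77.8250·cos 21.482°/cos 20.21628° = 77.172956
action lengths: √(r_a1²−r_b1²) = 17.625164, √(r_a2²−r_b2²) = 22.550556
base pitch p_b = π·m·cos α = 8.273093
CR = (17.625164 + 22.550556 − 77.172956·sin 20.21628°)/8.273093 = 1.632697
contact ratio ≈ 1.6327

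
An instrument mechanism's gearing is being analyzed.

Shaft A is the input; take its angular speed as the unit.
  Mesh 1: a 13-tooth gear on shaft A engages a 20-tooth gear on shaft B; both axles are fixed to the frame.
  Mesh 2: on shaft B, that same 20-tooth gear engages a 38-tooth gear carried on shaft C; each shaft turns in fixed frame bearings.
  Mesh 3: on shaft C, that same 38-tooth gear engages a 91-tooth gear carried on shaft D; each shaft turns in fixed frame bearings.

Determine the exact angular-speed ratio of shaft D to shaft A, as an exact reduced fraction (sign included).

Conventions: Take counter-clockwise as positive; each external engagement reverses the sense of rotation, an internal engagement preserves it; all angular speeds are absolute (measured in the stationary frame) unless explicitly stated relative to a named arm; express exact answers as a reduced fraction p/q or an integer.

class = fixed-axis compound train [3 meshes; 3 ratios multiply, 3 sense flips]
mesh 1 [13T→20T]: running ratio 13/20, sense −
mesh 2 [20T→38T]: running ratio 13/38, sense +
mesh 3 [38T→91T]: running ratio 1/7, sense −
ω_out/ω_in = -1/7

-1/7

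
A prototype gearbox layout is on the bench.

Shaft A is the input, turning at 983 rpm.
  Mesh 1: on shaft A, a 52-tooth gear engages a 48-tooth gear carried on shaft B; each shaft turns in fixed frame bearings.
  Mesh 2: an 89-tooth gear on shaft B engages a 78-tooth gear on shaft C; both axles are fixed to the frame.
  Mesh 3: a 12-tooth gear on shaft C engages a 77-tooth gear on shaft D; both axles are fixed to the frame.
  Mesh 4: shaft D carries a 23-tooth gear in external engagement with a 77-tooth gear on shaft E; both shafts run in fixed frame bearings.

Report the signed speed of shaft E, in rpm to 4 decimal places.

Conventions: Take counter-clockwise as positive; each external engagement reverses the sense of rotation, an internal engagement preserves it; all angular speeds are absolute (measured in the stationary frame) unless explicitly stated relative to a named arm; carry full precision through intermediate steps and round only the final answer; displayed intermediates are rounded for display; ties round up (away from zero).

+56.5638 rpm

4-mesh fixed-axis compound train (all bearings frame-fixed)
mesh 1 [52T→48T]: ω = 983.0000×52/48 = 1064.9167 rpm, sense flips to −
mesh 2 [89T→78T]: ω = 1064.9167×89/78 = 1215.0972 rpm, sense flips to +
mesh 3 [12T→77T]: ω = 1215.0972×12/77 = 189.3658 rpm, sense flips to −
mesh 4 [23T→77T]: ω = 189.3658×23/77 = 56.5638 rpm, sense flips to +
signed output speed = +56.5638 rpm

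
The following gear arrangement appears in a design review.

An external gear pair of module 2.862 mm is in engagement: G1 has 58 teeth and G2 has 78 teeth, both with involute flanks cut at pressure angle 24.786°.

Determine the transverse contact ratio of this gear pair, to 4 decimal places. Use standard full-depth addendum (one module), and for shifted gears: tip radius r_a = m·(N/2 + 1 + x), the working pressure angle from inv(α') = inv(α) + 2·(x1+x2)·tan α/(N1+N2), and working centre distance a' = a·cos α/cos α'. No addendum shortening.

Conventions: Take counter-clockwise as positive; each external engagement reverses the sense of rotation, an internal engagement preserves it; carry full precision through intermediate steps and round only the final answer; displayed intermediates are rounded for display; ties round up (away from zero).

1.5717

class = single-mesh tooth geometry [involute pair 58T × 78T, m = 2.862]
base radii: r_b1 = 75.352220, r_b2 = 101.335743
tip radii: r_a1 = 85.860000, r_a2 = 114.480000
no profile shift: α' = α, a' = a
action lengths: √(r_a1²−r_b1²) = 41.158020, √(r_a2²−r_b2²) = 53.261032
base pitch p_b = π·m·cos α = 8.162965
CR = (41.158020 + 53.261032 − 194.616000·sin 24.78600°)/8.162965 = 1.571750
contact ratio ≈ 1.5717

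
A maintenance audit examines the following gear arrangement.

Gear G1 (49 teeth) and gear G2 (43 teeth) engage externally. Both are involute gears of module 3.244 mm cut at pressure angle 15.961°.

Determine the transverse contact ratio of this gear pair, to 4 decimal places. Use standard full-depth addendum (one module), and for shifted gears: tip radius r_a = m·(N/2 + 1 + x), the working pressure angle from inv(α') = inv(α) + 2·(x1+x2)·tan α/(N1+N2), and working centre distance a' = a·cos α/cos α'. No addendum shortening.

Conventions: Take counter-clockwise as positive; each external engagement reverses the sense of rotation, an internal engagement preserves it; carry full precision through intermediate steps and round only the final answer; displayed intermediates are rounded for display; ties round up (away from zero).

recognized (one external pair, fixed centres): single-mesh tooth geometry, m = 3.244, N1 = 49, N2 = 43
base radii: r_b1 = 76.414051, r_b2 = 67.057228
tip radii: r_a1 = 82.722000, r_a2 = 72.990000
no profile shift: α' = α, a' = a
action lengths: √(r_a1²−r_b1²) = 31.683151, √(r_a2²−r_b2²) = 28.824785
base pitch p_b = π·m·cos α = 9.798442
CR = (31.683151 + 28.824785 − 149.224000·sin 15.96100°)/9.798442 = 1.987446
contact ratio ≈ 1.9874

1.9874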